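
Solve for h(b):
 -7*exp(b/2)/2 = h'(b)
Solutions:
 h(b) = C1 - 7*exp(b/2)


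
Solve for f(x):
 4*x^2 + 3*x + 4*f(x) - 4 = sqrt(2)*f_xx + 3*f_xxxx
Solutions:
 f(x) = C1*exp(-2^(3/4)*sqrt(3)*x/3) + C2*exp(2^(3/4)*sqrt(3)*x/3) + C3*sin(2^(1/4)*x) + C4*cos(2^(1/4)*x) - x^2 - 3*x/4 - sqrt(2)/2 + 1


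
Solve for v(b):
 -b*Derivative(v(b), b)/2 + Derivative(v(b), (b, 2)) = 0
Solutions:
 v(b) = C1 + C2*erfi(b/2)


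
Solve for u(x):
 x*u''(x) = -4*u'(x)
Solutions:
 u(x) = C1 + C2/x^3


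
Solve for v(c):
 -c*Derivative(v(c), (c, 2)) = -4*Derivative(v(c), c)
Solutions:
 v(c) = C1 + C2*c^5


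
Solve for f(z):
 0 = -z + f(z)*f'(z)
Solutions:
 f(z) = -sqrt(C1 + z^2)
 f(z) = sqrt(C1 + z^2)


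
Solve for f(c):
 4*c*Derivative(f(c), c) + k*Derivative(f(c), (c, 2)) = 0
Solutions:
 f(c) = C1 + C2*sqrt(k)*erf(sqrt(2)*c*sqrt(1/k))


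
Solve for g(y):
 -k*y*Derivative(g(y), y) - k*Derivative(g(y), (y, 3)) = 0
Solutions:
 g(y) = C1 + Integral(C2*airyai(-y) + C3*airybi(-y), y)


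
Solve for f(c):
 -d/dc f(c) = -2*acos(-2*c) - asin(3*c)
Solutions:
 f(c) = C1 + 2*c*acos(-2*c) + c*asin(3*c) + sqrt(1 - 9*c^2)/3 + sqrt(1 - 4*c^2)


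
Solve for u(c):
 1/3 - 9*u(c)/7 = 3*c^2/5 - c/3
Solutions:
 u(c) = -7*c^2/15 + 7*c/27 + 7/27


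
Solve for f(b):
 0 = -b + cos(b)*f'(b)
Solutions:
 f(b) = C1 + Integral(b/cos(b), b)


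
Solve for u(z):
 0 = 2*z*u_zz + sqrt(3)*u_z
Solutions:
 u(z) = C1 + C2*z^(1 - sqrt(3)/2)


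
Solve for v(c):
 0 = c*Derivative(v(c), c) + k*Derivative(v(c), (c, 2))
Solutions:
 v(c) = C1 + C2*sqrt(k)*erf(sqrt(2)*c*sqrt(1/k)/2)


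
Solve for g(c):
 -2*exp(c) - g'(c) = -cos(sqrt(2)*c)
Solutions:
 g(c) = C1 - 2*exp(c) + sqrt(2)*sin(sqrt(2)*c)/2


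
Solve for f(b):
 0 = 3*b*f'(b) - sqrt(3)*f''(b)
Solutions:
 f(b) = C1 + C2*erfi(sqrt(2)*3^(1/4)*b/2)


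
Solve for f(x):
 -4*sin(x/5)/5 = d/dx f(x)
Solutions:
 f(x) = C1 + 4*cos(x/5)


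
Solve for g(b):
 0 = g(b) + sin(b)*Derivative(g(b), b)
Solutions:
 g(b) = C1*sqrt(cos(b) + 1)/sqrt(cos(b) - 1)


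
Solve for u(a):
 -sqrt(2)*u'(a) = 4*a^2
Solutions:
 u(a) = C1 - 2*sqrt(2)*a^3/3


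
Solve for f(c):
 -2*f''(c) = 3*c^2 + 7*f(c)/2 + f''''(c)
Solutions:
 f(c) = -6*c^2/7 + (C1*sin(2^(3/4)*7^(1/4)*c*cos(atan(sqrt(10)/2)/2)/2) + C2*cos(2^(3/4)*7^(1/4)*c*cos(atan(sqrt(10)/2)/2)/2))*exp(-2^(3/4)*7^(1/4)*c*sin(atan(sqrt(10)/2)/2)/2) + (C3*sin(2^(3/4)*7^(1/4)*c*cos(atan(sqrt(10)/2)/2)/2) + C4*cos(2^(3/4)*7^(1/4)*c*cos(atan(sqrt(10)/2)/2)/2))*exp(2^(3/4)*7^(1/4)*c*sin(atan(sqrt(10)/2)/2)/2) + 48/49


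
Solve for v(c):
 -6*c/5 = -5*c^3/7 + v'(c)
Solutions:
 v(c) = C1 + 5*c^4/28 - 3*c^2/5


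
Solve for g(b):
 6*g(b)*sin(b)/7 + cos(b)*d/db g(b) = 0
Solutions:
 g(b) = C1*cos(b)^(6/7)


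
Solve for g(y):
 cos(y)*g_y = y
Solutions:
 g(y) = C1 + Integral(y/cos(y), y)


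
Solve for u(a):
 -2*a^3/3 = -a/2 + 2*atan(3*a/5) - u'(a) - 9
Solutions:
 u(a) = C1 + a^4/6 - a^2/4 + 2*a*atan(3*a/5) - 9*a - 5*log(9*a^2 + 25)/3


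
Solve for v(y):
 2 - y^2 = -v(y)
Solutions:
 v(y) = y^2 - 2


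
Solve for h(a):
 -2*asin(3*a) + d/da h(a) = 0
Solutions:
 h(a) = C1 + 2*a*asin(3*a) + 2*sqrt(1 - 9*a^2)/3


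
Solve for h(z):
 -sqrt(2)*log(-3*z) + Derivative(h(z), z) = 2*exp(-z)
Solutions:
 h(z) = C1 + sqrt(2)*z*log(-z) + sqrt(2)*z*(-1 + log(3)) - 2*exp(-z)


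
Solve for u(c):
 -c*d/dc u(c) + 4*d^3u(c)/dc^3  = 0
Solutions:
 u(c) = C1 + Integral(C2*airyai(2^(1/3)*c/2) + C3*airybi(2^(1/3)*c/2), c)


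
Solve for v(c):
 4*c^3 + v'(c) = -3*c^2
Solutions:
 v(c) = C1 - c^4 - c^3


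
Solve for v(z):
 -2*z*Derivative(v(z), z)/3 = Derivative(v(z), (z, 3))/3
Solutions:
 v(z) = C1 + Integral(C2*airyai(-2^(1/3)*z) + C3*airybi(-2^(1/3)*z), z)


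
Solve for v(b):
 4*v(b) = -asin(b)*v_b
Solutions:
 v(b) = C1*exp(-4*Integral(1/asin(b), b))


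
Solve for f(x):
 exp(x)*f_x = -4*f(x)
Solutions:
 f(x) = C1*exp(4*exp(-x))


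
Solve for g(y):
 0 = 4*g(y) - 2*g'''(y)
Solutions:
 g(y) = C3*exp(2^(1/3)*y) + (C1*sin(2^(1/3)*sqrt(3)*y/2) + C2*cos(2^(1/3)*sqrt(3)*y/2))*exp(-2^(1/3)*y/2)


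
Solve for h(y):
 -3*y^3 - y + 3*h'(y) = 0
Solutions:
 h(y) = C1 + y^4/4 + y^2/6


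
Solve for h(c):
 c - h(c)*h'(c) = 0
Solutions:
 h(c) = -sqrt(C1 + c^2)
 h(c) = sqrt(C1 + c^2)


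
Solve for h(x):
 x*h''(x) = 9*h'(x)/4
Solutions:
 h(x) = C1 + C2*x^(13/4)


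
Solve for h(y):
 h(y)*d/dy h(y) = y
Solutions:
 h(y) = -sqrt(C1 + y^2)
 h(y) = sqrt(C1 + y^2)


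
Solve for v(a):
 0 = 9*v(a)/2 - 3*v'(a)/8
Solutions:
 v(a) = C1*exp(12*a)


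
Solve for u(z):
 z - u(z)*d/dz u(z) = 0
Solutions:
 u(z) = -sqrt(C1 + z^2)
 u(z) = sqrt(C1 + z^2)


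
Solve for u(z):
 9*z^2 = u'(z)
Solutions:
 u(z) = C1 + 3*z^3


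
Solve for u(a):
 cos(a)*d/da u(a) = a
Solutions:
 u(a) = C1 + Integral(a/cos(a), a)


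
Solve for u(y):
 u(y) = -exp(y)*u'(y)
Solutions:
 u(y) = C1*exp(exp(-y))


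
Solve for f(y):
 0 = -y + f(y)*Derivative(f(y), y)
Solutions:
 f(y) = -sqrt(C1 + y^2)
 f(y) = sqrt(C1 + y^2)


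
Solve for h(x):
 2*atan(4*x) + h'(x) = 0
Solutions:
 h(x) = C1 - 2*x*atan(4*x) + log(16*x^2 + 1)/4


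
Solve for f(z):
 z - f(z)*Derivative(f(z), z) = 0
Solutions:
 f(z) = -sqrt(C1 + z^2)
 f(z) = sqrt(C1 + z^2)


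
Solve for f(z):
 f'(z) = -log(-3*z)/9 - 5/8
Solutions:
 f(z) = C1 - z*log(-z)/9 + z*(-37 - 8*log(3))/72


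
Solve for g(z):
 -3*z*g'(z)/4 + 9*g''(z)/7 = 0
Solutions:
 g(z) = C1 + C2*erfi(sqrt(42)*z/12)


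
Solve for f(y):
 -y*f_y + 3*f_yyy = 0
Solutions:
 f(y) = C1 + Integral(C2*airyai(3^(2/3)*y/3) + C3*airybi(3^(2/3)*y/3), y)


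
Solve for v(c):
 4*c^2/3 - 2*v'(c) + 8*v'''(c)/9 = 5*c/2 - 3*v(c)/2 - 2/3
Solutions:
 v(c) = C1*exp(6^(1/3)*c*(2*6^(1/3)/(sqrt(33) + 9)^(1/3) + (sqrt(33) + 9)^(1/3))/8)*sin(2^(1/3)*3^(1/6)*c*(-3^(2/3)*(sqrt(33) + 9)^(1/3) + 6*2^(1/3)/(sqrt(33) + 9)^(1/3))/8) + C2*exp(6^(1/3)*c*(2*6^(1/3)/(sqrt(33) + 9)^(1/3) + (sqrt(33) + 9)^(1/3))/8)*cos(2^(1/3)*3^(1/6)*c*(-3^(2/3)*(sqrt(33) + 9)^(1/3) + 6*2^(1/3)/(sqrt(33) + 9)^(1/3))/8) + C3*exp(-6^(1/3)*c*(2*6^(1/3)/(sqrt(33) + 9)^(1/3) + (sqrt(33) + 9)^(1/3))/4) - 8*c^2/9 - 19*c/27 - 112/81


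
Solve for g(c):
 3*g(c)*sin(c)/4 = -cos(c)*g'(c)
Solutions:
 g(c) = C1*cos(c)^(3/4)


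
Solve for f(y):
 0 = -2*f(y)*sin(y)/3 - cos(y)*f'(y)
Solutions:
 f(y) = C1*cos(y)^(2/3)


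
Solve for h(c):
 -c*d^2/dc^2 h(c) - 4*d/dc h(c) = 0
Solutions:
 h(c) = C1 + C2/c^3


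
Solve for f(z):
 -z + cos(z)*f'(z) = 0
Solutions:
 f(z) = C1 + Integral(z/cos(z), z)


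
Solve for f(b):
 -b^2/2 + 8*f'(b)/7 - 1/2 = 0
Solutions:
 f(b) = C1 + 7*b^3/48 + 7*b/16


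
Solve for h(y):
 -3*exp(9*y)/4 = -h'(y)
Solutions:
 h(y) = C1 + exp(9*y)/12


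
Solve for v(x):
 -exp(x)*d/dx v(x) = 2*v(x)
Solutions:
 v(x) = C1*exp(2*exp(-x))


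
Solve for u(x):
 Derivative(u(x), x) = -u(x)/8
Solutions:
 u(x) = C1*exp(-x/8)


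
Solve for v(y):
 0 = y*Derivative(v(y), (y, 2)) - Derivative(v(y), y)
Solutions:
 v(y) = C1 + C2*y^2


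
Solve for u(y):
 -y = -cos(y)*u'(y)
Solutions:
 u(y) = C1 + Integral(y/cos(y), y)


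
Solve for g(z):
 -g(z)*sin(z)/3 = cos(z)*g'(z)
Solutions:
 g(z) = C1*cos(z)^(1/3)


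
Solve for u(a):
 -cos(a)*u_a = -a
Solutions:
 u(a) = C1 + Integral(a/cos(a), a)


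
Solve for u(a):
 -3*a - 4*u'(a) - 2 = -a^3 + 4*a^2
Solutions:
 u(a) = C1 + a^4/16 - a^3/3 - 3*a^2/8 - a/2


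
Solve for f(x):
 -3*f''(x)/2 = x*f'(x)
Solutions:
 f(x) = C1 + C2*erf(sqrt(3)*x/3)


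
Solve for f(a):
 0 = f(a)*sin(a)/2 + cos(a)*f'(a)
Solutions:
 f(a) = C1*sqrt(cos(a))


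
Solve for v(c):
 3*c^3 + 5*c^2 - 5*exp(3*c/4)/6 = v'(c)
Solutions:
 v(c) = C1 + 3*c^4/4 + 5*c^3/3 - 10*exp(3*c/4)/9


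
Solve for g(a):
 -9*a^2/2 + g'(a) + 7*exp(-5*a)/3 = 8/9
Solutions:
 g(a) = C1 + 3*a^3/2 + 8*a/9 + 7*exp(-5*a)/15


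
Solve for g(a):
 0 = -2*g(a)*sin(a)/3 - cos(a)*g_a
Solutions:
 g(a) = C1*cos(a)^(2/3)


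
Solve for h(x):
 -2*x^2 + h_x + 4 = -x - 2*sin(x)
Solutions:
 h(x) = C1 + 2*x^3/3 - x^2/2 - 4*x + 2*cos(x)


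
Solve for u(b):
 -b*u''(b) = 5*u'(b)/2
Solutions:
 u(b) = C1 + C2/b^(3/2)


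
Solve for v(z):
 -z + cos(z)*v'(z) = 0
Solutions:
 v(z) = C1 + Integral(z/cos(z), z)


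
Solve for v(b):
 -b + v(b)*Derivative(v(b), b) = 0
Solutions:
 v(b) = -sqrt(C1 + b^2)
 v(b) = sqrt(C1 + b^2)


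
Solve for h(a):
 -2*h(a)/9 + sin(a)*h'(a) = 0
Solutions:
 h(a) = C1*(cos(a) - 1)^(1/9)/(cos(a) + 1)^(1/9)


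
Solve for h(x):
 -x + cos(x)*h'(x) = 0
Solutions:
 h(x) = C1 + Integral(x/cos(x), x)


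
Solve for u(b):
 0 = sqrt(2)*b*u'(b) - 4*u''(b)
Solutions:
 u(b) = C1 + C2*erfi(2^(3/4)*b/4)


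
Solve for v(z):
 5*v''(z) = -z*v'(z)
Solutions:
 v(z) = C1 + C2*erf(sqrt(10)*z/10)


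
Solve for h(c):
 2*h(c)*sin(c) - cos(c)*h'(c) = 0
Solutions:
 h(c) = C1/cos(c)^2


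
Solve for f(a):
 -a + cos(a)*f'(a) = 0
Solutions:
 f(a) = C1 + Integral(a/cos(a), a)


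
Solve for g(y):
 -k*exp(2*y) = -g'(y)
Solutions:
 g(y) = C1 + k*exp(2*y)/2


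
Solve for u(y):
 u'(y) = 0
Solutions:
 u(y) = C1


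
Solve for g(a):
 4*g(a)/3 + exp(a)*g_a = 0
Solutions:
 g(a) = C1*exp(4*exp(-a)/3)


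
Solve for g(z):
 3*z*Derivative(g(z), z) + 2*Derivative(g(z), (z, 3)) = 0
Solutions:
 g(z) = C1 + Integral(C2*airyai(-2^(2/3)*3^(1/3)*z/2) + C3*airybi(-2^(2/3)*3^(1/3)*z/2), z)


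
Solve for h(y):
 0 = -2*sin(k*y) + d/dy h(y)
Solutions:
 h(y) = C1 - 2*cos(k*y)/k


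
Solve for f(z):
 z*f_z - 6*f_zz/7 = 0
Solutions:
 f(z) = C1 + C2*erfi(sqrt(21)*z/6)


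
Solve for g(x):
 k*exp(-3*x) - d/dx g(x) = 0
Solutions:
 g(x) = C1 - k*exp(-3*x)/3


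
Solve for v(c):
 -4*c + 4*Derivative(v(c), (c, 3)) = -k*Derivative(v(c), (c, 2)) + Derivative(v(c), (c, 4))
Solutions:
 v(c) = C1 + C2*c + C3*exp(c*(2 - sqrt(k + 4))) + C4*exp(c*(sqrt(k + 4) + 2)) + 2*c^3/(3*k) - 8*c^2/k^2


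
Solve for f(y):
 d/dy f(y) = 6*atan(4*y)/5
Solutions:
 f(y) = C1 + 6*y*atan(4*y)/5 - 3*log(16*y^2 + 1)/20


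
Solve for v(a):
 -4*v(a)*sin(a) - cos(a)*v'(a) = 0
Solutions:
 v(a) = C1*cos(a)^4


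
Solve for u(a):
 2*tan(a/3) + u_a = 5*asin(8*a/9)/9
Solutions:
 u(a) = C1 + 5*a*asin(8*a/9)/9 + 5*sqrt(81 - 64*a^2)/72 + 6*log(cos(a/3))


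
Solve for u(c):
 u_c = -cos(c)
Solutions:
 u(c) = C1 - sin(c)


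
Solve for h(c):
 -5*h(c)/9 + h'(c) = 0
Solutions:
 h(c) = C1*exp(5*c/9)


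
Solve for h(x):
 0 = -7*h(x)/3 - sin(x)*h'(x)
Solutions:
 h(x) = C1*(cos(x) + 1)^(7/6)/(cos(x) - 1)^(7/6)


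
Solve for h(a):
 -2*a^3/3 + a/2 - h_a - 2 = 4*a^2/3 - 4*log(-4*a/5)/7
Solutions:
 h(a) = C1 - a^4/6 - 4*a^3/9 + a^2/4 + 4*a*log(-a)/7 + 2*a*(-9 - 2*log(5) + 4*log(2))/7


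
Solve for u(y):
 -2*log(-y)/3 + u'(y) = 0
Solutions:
 u(y) = C1 + 2*y*log(-y)/3 - 2*y/3


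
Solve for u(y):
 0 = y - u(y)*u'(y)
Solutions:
 u(y) = -sqrt(C1 + y^2)
 u(y) = sqrt(C1 + y^2)


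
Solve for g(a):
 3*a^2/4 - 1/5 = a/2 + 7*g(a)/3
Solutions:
 g(a) = 9*a^2/28 - 3*a/14 - 3/35


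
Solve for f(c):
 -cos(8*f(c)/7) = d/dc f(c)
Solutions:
 c - 7*log(sin(8*f(c)/7) - 1)/16 + 7*log(sin(8*f(c)/7) + 1)/16 = C1


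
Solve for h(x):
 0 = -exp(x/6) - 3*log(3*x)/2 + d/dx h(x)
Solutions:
 h(x) = C1 + 3*x*log(x)/2 + 3*x*(-1 + log(3))/2 + 6*exp(x/6)


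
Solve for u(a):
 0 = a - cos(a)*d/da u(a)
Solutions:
 u(a) = C1 + Integral(a/cos(a), a)


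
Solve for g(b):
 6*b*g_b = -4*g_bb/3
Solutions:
 g(b) = C1 + C2*erf(3*b/2)


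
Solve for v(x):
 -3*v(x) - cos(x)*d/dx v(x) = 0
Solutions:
 v(x) = C1*(sin(x) - 1)^(3/2)/(sin(x) + 1)^(3/2)


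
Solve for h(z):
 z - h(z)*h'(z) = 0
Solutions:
 h(z) = -sqrt(C1 + z^2)
 h(z) = sqrt(C1 + z^2)


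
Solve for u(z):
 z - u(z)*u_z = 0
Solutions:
 u(z) = -sqrt(C1 + z^2)
 u(z) = sqrt(C1 + z^2)


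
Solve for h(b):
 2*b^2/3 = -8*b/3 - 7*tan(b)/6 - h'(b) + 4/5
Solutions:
 h(b) = C1 - 2*b^3/9 - 4*b^2/3 + 4*b/5 + 7*log(cos(b))/6


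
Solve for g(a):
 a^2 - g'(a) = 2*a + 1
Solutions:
 g(a) = C1 + a^3/3 - a^2 - a


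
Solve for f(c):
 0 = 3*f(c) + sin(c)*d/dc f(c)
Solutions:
 f(c) = C1*(cos(c) + 1)^(3/2)/(cos(c) - 1)^(3/2)


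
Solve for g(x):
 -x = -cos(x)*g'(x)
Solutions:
 g(x) = C1 + Integral(x/cos(x), x)


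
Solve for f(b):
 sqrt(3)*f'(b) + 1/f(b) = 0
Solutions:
 f(b) = -sqrt(C1 - 6*sqrt(3)*b)/3
 f(b) = sqrt(C1 - 6*sqrt(3)*b)/3


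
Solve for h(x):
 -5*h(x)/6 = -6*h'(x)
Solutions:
 h(x) = C1*exp(5*x/36)


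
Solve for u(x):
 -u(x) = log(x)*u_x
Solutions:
 u(x) = C1*exp(-li(x))


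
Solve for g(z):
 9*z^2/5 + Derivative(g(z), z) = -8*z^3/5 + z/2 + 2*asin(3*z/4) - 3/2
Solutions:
 g(z) = C1 - 2*z^4/5 - 3*z^3/5 + z^2/4 + 2*z*asin(3*z/4) - 3*z/2 + 2*sqrt(16 - 9*z^2)/3


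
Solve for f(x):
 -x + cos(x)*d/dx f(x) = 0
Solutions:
 f(x) = C1 + Integral(x/cos(x), x)


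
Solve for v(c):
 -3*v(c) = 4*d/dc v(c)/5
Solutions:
 v(c) = C1*exp(-15*c/4)


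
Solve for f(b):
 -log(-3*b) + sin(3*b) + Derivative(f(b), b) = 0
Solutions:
 f(b) = C1 + b*log(-b) - b + b*log(3) + cos(3*b)/3


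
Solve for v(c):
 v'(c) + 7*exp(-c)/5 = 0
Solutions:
 v(c) = C1 + 7*exp(-c)/5


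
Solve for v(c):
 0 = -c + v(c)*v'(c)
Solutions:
 v(c) = -sqrt(C1 + c^2)
 v(c) = sqrt(C1 + c^2)


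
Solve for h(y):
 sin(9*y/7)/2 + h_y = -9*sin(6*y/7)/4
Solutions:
 h(y) = C1 + 21*cos(6*y/7)/8 + 7*cos(9*y/7)/18


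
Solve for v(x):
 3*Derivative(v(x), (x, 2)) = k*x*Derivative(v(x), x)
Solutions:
 v(x) = Piecewise((-sqrt(6)*sqrt(pi)*C1*erf(sqrt(6)*x*sqrt(-k)/6)/(2*sqrt(-k)) - C2, (k > 0) | (k < 0)), (-C1*x - C2, True))


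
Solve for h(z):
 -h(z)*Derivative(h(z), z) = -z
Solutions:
 h(z) = -sqrt(C1 + z^2)
 h(z) = sqrt(C1 + z^2)


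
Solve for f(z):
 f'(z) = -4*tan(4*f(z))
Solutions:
 f(z) = -asin(C1*exp(-16*z))/4 + pi/4
 f(z) = asin(C1*exp(-16*z))/4


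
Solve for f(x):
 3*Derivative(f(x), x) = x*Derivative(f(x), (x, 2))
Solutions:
 f(x) = C1 + C2*x^4


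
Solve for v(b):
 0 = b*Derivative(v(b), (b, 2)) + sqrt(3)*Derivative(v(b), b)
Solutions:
 v(b) = C1 + C2*b^(1 - sqrt(3))


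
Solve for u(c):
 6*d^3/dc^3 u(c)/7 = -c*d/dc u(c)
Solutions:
 u(c) = C1 + Integral(C2*airyai(-6^(2/3)*7^(1/3)*c/6) + C3*airybi(-6^(2/3)*7^(1/3)*c/6), c)


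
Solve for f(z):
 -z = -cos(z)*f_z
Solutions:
 f(z) = C1 + Integral(z/cos(z), z)


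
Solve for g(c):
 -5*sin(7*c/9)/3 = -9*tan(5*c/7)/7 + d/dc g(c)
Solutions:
 g(c) = C1 - 9*log(cos(5*c/7))/5 + 15*cos(7*c/9)/7


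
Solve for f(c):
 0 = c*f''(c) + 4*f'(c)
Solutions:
 f(c) = C1 + C2/c^3


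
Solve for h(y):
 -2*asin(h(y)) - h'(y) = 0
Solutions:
 Integral(1/asin(_y), (_y, h(y))) = C1 - 2*y


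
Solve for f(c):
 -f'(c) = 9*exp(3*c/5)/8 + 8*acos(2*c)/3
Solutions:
 f(c) = C1 - 8*c*acos(2*c)/3 + 4*sqrt(1 - 4*c^2)/3 - 15*exp(3*c/5)/8


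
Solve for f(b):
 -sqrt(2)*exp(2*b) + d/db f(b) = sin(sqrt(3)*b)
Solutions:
 f(b) = C1 + sqrt(2)*exp(2*b)/2 - sqrt(3)*cos(sqrt(3)*b)/3


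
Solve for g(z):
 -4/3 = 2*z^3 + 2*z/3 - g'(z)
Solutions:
 g(z) = C1 + z^4/2 + z^2/3 + 4*z/3


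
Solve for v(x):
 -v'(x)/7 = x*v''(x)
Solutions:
 v(x) = C1 + C2*x^(6/7)


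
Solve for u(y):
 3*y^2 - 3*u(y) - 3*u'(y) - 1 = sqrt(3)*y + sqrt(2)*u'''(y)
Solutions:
 u(y) = C1*exp(y*(-2*2^(1/6)/(3*sqrt(2) + 2*sqrt(sqrt(2) + 9/2))^(1/3) + 2^(1/3)*(3*sqrt(2) + 2*sqrt(sqrt(2) + 9/2))^(1/3))/4)*sin(sqrt(3)*y*(18*2^(1/6)/(81*sqrt(2) + 2*sqrt(729*sqrt(2) + 6561/2))^(1/3) + 2^(1/3)*(81*sqrt(2) + 2*sqrt(729*sqrt(2) + 6561/2))^(1/3))/12) + C2*exp(y*(-2*2^(1/6)/(3*sqrt(2) + 2*sqrt(sqrt(2) + 9/2))^(1/3) + 2^(1/3)*(3*sqrt(2) + 2*sqrt(sqrt(2) + 9/2))^(1/3))/4)*cos(sqrt(3)*y*(18*2^(1/6)/(81*sqrt(2) + 2*sqrt(729*sqrt(2) + 6561/2))^(1/3) + 2^(1/3)*(81*sqrt(2) + 2*sqrt(729*sqrt(2) + 6561/2))^(1/3))/12) + C3*exp(y*(-2^(1/3)*(3*sqrt(2) + 2*sqrt(sqrt(2) + 9/2))^(1/3)/2 + 2^(1/6)/(3*sqrt(2) + 2*sqrt(sqrt(2) + 9/2))^(1/3))) + y^2 - 2*y - sqrt(3)*y/3 + sqrt(3)/3 + 5/3


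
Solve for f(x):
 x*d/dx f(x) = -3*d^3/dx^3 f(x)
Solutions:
 f(x) = C1 + Integral(C2*airyai(-3^(2/3)*x/3) + C3*airybi(-3^(2/3)*x/3), x)


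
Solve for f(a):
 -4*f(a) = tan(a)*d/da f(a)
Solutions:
 f(a) = C1/sin(a)^4


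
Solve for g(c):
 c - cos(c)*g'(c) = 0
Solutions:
 g(c) = C1 + Integral(c/cos(c), c)


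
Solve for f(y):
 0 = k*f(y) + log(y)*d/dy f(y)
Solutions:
 f(y) = C1*exp(-k*li(y))


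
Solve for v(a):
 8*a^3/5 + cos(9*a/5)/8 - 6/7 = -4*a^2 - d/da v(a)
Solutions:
 v(a) = C1 - 2*a^4/5 - 4*a^3/3 + 6*a/7 - 5*sin(9*a/5)/72


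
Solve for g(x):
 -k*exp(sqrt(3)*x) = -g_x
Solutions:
 g(x) = C1 + sqrt(3)*k*exp(sqrt(3)*x)/3


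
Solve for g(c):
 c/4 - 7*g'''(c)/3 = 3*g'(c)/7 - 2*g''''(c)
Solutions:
 g(c) = C1 + C2*exp(c*(-7^(2/3)*(108*sqrt(3441) + 6775)^(1/3) - 343*7^(1/3)/(108*sqrt(3441) + 6775)^(1/3) + 98)/252)*sin(sqrt(3)*7^(1/3)*c*(-7^(1/3)*(108*sqrt(3441) + 6775)^(1/3) + 343/(108*sqrt(3441) + 6775)^(1/3))/252) + C3*exp(c*(-7^(2/3)*(108*sqrt(3441) + 6775)^(1/3) - 343*7^(1/3)/(108*sqrt(3441) + 6775)^(1/3) + 98)/252)*cos(sqrt(3)*7^(1/3)*c*(-7^(1/3)*(108*sqrt(3441) + 6775)^(1/3) + 343/(108*sqrt(3441) + 6775)^(1/3))/252) + C4*exp(c*(343*7^(1/3)/(108*sqrt(3441) + 6775)^(1/3) + 49 + 7^(2/3)*(108*sqrt(3441) + 6775)^(1/3))/126) + 7*c^2/24


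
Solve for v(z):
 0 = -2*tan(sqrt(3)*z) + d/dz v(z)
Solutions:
 v(z) = C1 - 2*sqrt(3)*log(cos(sqrt(3)*z))/3


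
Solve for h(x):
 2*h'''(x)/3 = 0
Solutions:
 h(x) = C1 + C2*x + C3*x^2


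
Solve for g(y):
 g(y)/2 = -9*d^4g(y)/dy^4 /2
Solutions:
 g(y) = (C1*sin(sqrt(6)*y/6) + C2*cos(sqrt(6)*y/6))*exp(-sqrt(6)*y/6) + (C3*sin(sqrt(6)*y/6) + C4*cos(sqrt(6)*y/6))*exp(sqrt(6)*y/6)


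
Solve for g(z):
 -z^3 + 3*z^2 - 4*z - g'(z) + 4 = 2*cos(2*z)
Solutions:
 g(z) = C1 - z^4/4 + z^3 - 2*z^2 + 4*z - sin(2*z)


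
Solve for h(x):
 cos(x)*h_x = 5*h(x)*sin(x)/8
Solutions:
 h(x) = C1/cos(x)^(5/8)


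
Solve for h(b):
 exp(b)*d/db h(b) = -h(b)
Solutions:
 h(b) = C1*exp(exp(-b))


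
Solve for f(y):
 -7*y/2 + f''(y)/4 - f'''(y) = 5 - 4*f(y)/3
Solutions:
 f(y) = C1*exp(y*(-(48*sqrt(577) + 1153)^(1/3) - 1/(48*sqrt(577) + 1153)^(1/3) + 2)/24)*sin(sqrt(3)*y*(-(48*sqrt(577) + 1153)^(1/3) + (48*sqrt(577) + 1153)^(-1/3))/24) + C2*exp(y*(-(48*sqrt(577) + 1153)^(1/3) - 1/(48*sqrt(577) + 1153)^(1/3) + 2)/24)*cos(sqrt(3)*y*(-(48*sqrt(577) + 1153)^(1/3) + (48*sqrt(577) + 1153)^(-1/3))/24) + C3*exp(y*((48*sqrt(577) + 1153)^(-1/3) + 1 + (48*sqrt(577) + 1153)^(1/3))/12) + 21*y/8 + 15/4


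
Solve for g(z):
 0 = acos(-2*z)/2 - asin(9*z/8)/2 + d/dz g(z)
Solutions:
 g(z) = C1 - z*acos(-2*z)/2 + z*asin(9*z/8)/2 - sqrt(1 - 4*z^2)/4 + sqrt(64 - 81*z^2)/18


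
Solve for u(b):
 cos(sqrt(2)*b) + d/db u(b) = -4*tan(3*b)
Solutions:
 u(b) = C1 + 4*log(cos(3*b))/3 - sqrt(2)*sin(sqrt(2)*b)/2


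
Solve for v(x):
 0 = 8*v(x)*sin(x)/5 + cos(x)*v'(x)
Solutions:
 v(x) = C1*cos(x)^(8/5)


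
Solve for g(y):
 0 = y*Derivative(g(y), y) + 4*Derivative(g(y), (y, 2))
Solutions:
 g(y) = C1 + C2*erf(sqrt(2)*y/4)


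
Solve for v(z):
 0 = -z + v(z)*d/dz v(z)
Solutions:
 v(z) = -sqrt(C1 + z^2)
 v(z) = sqrt(C1 + z^2)


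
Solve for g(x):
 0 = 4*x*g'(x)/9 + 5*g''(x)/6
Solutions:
 g(x) = C1 + C2*erf(2*sqrt(15)*x/15)


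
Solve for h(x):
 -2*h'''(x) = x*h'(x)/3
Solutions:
 h(x) = C1 + Integral(C2*airyai(-6^(2/3)*x/6) + C3*airybi(-6^(2/3)*x/6), x)


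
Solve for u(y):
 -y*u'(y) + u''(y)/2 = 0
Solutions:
 u(y) = C1 + C2*erfi(y)


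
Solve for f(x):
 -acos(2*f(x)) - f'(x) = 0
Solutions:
 Integral(1/acos(2*_y), (_y, f(x))) = C1 - x


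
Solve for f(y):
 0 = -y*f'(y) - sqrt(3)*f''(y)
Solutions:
 f(y) = C1 + C2*erf(sqrt(2)*3^(3/4)*y/6)


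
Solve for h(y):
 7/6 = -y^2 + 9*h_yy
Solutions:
 h(y) = C1 + C2*y + y^4/108 + 7*y^2/108


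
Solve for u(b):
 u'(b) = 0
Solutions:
 u(b) = C1


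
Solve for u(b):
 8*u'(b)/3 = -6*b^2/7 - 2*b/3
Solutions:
 u(b) = C1 - 3*b^3/28 - b^2/8


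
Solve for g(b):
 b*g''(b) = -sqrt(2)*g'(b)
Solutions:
 g(b) = C1 + C2*b^(1 - sqrt(2))


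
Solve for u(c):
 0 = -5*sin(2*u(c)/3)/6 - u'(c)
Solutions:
 5*c/6 + 3*log(cos(2*u(c)/3) - 1)/4 - 3*log(cos(2*u(c)/3) + 1)/4 = C1


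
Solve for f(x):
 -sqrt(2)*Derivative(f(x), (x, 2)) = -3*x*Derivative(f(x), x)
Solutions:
 f(x) = C1 + C2*erfi(2^(1/4)*sqrt(3)*x/2)


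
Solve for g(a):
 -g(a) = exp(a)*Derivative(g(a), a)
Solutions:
 g(a) = C1*exp(exp(-a))


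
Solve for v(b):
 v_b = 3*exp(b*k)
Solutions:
 v(b) = C1 + 3*exp(b*k)/k


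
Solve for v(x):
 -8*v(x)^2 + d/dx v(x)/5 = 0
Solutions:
 v(x) = -1/(C1 + 40*x)


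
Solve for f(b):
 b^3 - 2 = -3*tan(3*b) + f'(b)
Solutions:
 f(b) = C1 + b^4/4 - 2*b - log(cos(3*b))


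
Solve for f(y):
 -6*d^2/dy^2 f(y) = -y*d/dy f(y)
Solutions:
 f(y) = C1 + C2*erfi(sqrt(3)*y/6)


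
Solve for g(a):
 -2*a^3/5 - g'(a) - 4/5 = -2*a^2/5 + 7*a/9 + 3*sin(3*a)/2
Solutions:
 g(a) = C1 - a^4/10 + 2*a^3/15 - 7*a^2/18 - 4*a/5 + cos(3*a)/2


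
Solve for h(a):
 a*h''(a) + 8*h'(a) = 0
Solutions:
 h(a) = C1 + C2/a^7


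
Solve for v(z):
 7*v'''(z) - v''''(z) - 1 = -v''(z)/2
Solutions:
 v(z) = C1 + C2*z + C3*exp(z*(7 - sqrt(51))/2) + C4*exp(z*(7 + sqrt(51))/2) + z^2


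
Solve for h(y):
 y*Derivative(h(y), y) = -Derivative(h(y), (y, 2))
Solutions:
 h(y) = C1 + C2*erf(sqrt(2)*y/2)


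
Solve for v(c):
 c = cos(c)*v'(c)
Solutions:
 v(c) = C1 + Integral(c/cos(c), c)


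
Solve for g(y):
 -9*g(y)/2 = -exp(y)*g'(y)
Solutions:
 g(y) = C1*exp(-9*exp(-y)/2)


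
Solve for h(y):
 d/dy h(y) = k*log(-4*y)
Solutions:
 h(y) = C1 + k*y*log(-y) + k*y*(-1 + 2*log(2))


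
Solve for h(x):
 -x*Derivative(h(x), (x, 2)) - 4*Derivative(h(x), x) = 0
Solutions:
 h(x) = C1 + C2/x^3


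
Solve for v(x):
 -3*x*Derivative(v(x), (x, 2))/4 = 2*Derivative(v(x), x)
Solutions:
 v(x) = C1 + C2/x^(5/3)


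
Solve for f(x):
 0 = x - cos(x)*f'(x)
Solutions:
 f(x) = C1 + Integral(x/cos(x), x)


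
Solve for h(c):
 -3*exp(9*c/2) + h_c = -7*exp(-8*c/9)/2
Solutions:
 h(c) = C1 + 2*exp(9*c/2)/3 + 63*exp(-8*c/9)/16


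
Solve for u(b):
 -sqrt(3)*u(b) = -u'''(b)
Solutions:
 u(b) = C3*exp(3^(1/6)*b) + (C1*sin(3^(2/3)*b/2) + C2*cos(3^(2/3)*b/2))*exp(-3^(1/6)*b/2)


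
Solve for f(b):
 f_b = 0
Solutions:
 f(b) = C1


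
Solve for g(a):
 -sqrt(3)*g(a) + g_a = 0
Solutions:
 g(a) = C1*exp(sqrt(3)*a)


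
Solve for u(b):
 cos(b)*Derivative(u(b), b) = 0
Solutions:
 u(b) = C1


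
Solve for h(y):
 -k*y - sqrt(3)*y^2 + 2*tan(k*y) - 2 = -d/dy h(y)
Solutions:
 h(y) = C1 + k*y^2/2 + sqrt(3)*y^3/3 + 2*y - 2*Piecewise((-log(cos(k*y))/k, Ne(k, 0)), (0, True))


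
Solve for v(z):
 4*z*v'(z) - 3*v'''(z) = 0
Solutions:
 v(z) = C1 + Integral(C2*airyai(6^(2/3)*z/3) + C3*airybi(6^(2/3)*z/3), z)


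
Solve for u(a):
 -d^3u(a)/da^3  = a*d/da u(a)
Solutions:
 u(a) = C1 + Integral(C2*airyai(-a) + C3*airybi(-a), a)


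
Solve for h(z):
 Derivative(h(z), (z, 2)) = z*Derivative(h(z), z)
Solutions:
 h(z) = C1 + C2*erfi(sqrt(2)*z/2)


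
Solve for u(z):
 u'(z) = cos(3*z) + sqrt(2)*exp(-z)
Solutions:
 u(z) = C1 + sin(3*z)/3 - sqrt(2)*exp(-z)


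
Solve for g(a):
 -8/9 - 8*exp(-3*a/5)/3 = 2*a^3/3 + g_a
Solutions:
 g(a) = C1 - a^4/6 - 8*a/9 + 40*exp(-3*a/5)/9


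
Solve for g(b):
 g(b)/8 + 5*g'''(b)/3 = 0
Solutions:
 g(b) = C3*exp(-3^(1/3)*5^(2/3)*b/10) + (C1*sin(3^(5/6)*5^(2/3)*b/20) + C2*cos(3^(5/6)*5^(2/3)*b/20))*exp(3^(1/3)*5^(2/3)*b/20)


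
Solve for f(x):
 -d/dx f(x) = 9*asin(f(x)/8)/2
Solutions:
 Integral(1/asin(_y/8), (_y, f(x))) = C1 - 9*x/2


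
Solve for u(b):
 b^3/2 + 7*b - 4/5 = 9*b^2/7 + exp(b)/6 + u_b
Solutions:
 u(b) = C1 + b^4/8 - 3*b^3/7 + 7*b^2/2 - 4*b/5 - exp(b)/6


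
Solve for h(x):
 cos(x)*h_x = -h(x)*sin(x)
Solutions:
 h(x) = C1*cos(x)


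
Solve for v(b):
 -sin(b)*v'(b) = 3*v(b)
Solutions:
 v(b) = C1*(cos(b) + 1)^(3/2)/(cos(b) - 1)^(3/2)


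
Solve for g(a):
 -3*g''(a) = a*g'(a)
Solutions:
 g(a) = C1 + C2*erf(sqrt(6)*a/6)


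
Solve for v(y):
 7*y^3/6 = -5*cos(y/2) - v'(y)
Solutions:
 v(y) = C1 - 7*y^4/24 - 10*sin(y/2)


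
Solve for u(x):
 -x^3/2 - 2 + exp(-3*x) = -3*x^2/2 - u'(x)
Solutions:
 u(x) = C1 + x^4/8 - x^3/2 + 2*x + exp(-3*x)/3


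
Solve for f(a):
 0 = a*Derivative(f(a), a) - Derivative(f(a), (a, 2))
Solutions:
 f(a) = C1 + C2*erfi(sqrt(2)*a/2)


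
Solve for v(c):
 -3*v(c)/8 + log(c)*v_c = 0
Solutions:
 v(c) = C1*exp(3*li(c)/8)


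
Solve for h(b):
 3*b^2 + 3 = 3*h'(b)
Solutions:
 h(b) = C1 + b^3/3 + b


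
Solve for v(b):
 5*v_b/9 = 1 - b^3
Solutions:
 v(b) = C1 - 9*b^4/20 + 9*b/5


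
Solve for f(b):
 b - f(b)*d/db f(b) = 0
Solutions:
 f(b) = -sqrt(C1 + b^2)
 f(b) = sqrt(C1 + b^2)


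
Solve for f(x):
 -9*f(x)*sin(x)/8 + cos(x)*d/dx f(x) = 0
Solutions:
 f(x) = C1/cos(x)^(9/8)


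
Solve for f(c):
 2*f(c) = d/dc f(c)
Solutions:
 f(c) = C1*exp(2*c)


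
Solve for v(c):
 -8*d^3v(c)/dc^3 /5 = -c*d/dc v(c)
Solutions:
 v(c) = C1 + Integral(C2*airyai(5^(1/3)*c/2) + C3*airybi(5^(1/3)*c/2), c)


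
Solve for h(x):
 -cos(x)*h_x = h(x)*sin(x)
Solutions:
 h(x) = C1*cos(x)


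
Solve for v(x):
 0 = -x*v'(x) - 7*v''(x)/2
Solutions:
 v(x) = C1 + C2*erf(sqrt(7)*x/7)


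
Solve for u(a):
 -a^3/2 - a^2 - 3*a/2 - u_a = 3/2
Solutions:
 u(a) = C1 - a^4/8 - a^3/3 - 3*a^2/4 - 3*a/2


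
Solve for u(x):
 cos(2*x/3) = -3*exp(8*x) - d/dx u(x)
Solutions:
 u(x) = C1 - 3*exp(8*x)/8 - 3*sin(2*x/3)/2


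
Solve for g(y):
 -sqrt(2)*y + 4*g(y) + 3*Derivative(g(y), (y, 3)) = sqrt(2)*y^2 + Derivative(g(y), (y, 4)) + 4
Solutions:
 g(y) = C1*exp(y*(-2^(1/3)*(3*sqrt(57) + 23)^(1/3) - 2*2^(2/3)/(3*sqrt(57) + 23)^(1/3) + 8)/6)*sin(2^(1/3)*sqrt(3)*y*(-(3*sqrt(57) + 23)^(1/3) + 2*2^(1/3)/(3*sqrt(57) + 23)^(1/3))/6) + C2*exp(y*(-2^(1/3)*(3*sqrt(57) + 23)^(1/3) - 2*2^(2/3)/(3*sqrt(57) + 23)^(1/3) + 8)/6)*cos(2^(1/3)*sqrt(3)*y*(-(3*sqrt(57) + 23)^(1/3) + 2*2^(1/3)/(3*sqrt(57) + 23)^(1/3))/6) + C3*exp(-y) + C4*exp(y*(2*2^(2/3)/(3*sqrt(57) + 23)^(1/3) + 4 + 2^(1/3)*(3*sqrt(57) + 23)^(1/3))/3) + sqrt(2)*y^2/4 + sqrt(2)*y/4 + 1


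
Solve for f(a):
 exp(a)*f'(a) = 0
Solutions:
 f(a) = C1


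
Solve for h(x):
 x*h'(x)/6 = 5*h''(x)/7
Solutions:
 h(x) = C1 + C2*erfi(sqrt(105)*x/30)


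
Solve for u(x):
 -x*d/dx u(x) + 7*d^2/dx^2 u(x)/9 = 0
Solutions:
 u(x) = C1 + C2*erfi(3*sqrt(14)*x/14)


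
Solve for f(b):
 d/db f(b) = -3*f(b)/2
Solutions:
 f(b) = C1*exp(-3*b/2)


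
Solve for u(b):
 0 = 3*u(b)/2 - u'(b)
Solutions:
 u(b) = C1*exp(3*b/2)


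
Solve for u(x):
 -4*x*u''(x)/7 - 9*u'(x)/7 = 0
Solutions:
 u(x) = C1 + C2/x^(5/4)


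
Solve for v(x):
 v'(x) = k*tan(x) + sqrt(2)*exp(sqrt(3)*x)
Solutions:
 v(x) = C1 - k*log(cos(x)) + sqrt(6)*exp(sqrt(3)*x)/3


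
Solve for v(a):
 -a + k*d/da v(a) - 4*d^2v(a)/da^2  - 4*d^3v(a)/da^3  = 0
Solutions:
 v(a) = C1 + C2*exp(a*(sqrt(k + 1) - 1)/2) + C3*exp(-a*(sqrt(k + 1) + 1)/2) + a^2/(2*k) + 4*a/k^2


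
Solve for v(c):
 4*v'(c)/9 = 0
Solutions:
 v(c) = C1


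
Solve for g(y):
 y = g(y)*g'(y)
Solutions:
 g(y) = -sqrt(C1 + y^2)
 g(y) = sqrt(C1 + y^2)


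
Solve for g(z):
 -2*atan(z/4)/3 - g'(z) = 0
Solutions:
 g(z) = C1 - 2*z*atan(z/4)/3 + 4*log(z^2 + 16)/3


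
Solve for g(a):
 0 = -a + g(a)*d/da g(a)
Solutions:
 g(a) = -sqrt(C1 + a^2)
 g(a) = sqrt(C1 + a^2)


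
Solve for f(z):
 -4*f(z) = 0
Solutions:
 f(z) = 0


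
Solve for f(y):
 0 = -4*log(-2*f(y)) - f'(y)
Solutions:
 Integral(1/(log(-_y) + log(2)), (_y, f(y)))/4 = C1 - y


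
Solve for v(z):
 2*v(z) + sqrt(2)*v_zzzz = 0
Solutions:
 v(z) = (C1*sin(2^(5/8)*z/2) + C2*cos(2^(5/8)*z/2))*exp(-2^(5/8)*z/2) + (C3*sin(2^(5/8)*z/2) + C4*cos(2^(5/8)*z/2))*exp(2^(5/8)*z/2)


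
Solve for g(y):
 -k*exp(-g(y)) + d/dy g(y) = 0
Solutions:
 g(y) = log(C1 + k*y)


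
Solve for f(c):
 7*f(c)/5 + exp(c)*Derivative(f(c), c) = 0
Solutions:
 f(c) = C1*exp(7*exp(-c)/5)


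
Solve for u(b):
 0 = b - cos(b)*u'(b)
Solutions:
 u(b) = C1 + Integral(b/cos(b), b)


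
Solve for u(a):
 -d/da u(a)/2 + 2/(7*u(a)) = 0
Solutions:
 u(a) = -sqrt(C1 + 56*a)/7
 u(a) = sqrt(C1 + 56*a)/7


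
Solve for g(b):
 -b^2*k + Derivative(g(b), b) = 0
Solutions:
 g(b) = C1 + b^3*k/3


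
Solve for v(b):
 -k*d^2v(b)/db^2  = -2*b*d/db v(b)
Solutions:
 v(b) = C1 + C2*erf(b*sqrt(-1/k))/sqrt(-1/k)


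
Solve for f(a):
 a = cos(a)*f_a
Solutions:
 f(a) = C1 + Integral(a/cos(a), a)


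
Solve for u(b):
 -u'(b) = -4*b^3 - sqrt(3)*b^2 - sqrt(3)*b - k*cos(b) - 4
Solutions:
 u(b) = C1 + b^4 + sqrt(3)*b^3/3 + sqrt(3)*b^2/2 + 4*b + k*sin(b)


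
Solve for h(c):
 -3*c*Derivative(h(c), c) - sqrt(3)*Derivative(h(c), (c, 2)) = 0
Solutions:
 h(c) = C1 + C2*erf(sqrt(2)*3^(1/4)*c/2)


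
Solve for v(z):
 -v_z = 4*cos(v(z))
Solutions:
 v(z) = pi - asin((C1 + exp(8*z))/(C1 - exp(8*z)))
 v(z) = asin((C1 + exp(8*z))/(C1 - exp(8*z)))


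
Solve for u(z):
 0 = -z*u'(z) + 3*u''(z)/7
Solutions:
 u(z) = C1 + C2*erfi(sqrt(42)*z/6)


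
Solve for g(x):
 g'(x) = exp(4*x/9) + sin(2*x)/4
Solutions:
 g(x) = C1 + 9*exp(4*x/9)/4 - cos(2*x)/8


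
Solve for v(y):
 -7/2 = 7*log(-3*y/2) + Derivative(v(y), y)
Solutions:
 v(y) = C1 - 7*y*log(-y) + y*(-7*log(3) + 7/2 + 7*log(2))


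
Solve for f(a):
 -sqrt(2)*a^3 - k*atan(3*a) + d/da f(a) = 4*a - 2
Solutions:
 f(a) = C1 + sqrt(2)*a^4/4 + 2*a^2 - 2*a + k*(a*atan(3*a) - log(9*a^2 + 1)/6)


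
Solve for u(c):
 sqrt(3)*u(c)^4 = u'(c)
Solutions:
 u(c) = (-1/(C1 + 3*sqrt(3)*c))^(1/3)
 u(c) = (-1/(C1 + sqrt(3)*c))^(1/3)*(-3^(2/3) - 3*3^(1/6)*I)/6
 u(c) = (-1/(C1 + sqrt(3)*c))^(1/3)*(-3^(2/3) + 3*3^(1/6)*I)/6


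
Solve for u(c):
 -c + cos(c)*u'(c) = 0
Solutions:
 u(c) = C1 + Integral(c/cos(c), c)


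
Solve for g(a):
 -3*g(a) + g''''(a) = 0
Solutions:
 g(a) = C1*exp(-3^(1/4)*a) + C2*exp(3^(1/4)*a) + C3*sin(3^(1/4)*a) + C4*cos(3^(1/4)*a)


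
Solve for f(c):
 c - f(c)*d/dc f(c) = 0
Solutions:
 f(c) = -sqrt(C1 + c^2)
 f(c) = sqrt(C1 + c^2)


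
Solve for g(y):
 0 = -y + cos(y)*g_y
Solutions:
 g(y) = C1 + Integral(y/cos(y), y)


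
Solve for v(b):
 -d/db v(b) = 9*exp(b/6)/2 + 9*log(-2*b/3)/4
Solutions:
 v(b) = C1 - 9*b*log(-b)/4 + 9*b*(-log(2) + 1 + log(3))/4 - 27*exp(b/6)


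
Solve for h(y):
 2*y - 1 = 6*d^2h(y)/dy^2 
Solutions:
 h(y) = C1 + C2*y + y^3/18 - y^2/12


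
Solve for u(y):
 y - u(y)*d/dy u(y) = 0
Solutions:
 u(y) = -sqrt(C1 + y^2)
 u(y) = sqrt(C1 + y^2)


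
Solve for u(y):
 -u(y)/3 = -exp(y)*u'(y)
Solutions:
 u(y) = C1*exp(-exp(-y)/3)


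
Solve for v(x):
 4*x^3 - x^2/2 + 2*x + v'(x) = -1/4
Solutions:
 v(x) = C1 - x^4 + x^3/6 - x^2 - x/4


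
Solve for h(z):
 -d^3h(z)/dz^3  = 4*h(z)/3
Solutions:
 h(z) = C3*exp(-6^(2/3)*z/3) + (C1*sin(2^(2/3)*3^(1/6)*z/2) + C2*cos(2^(2/3)*3^(1/6)*z/2))*exp(6^(2/3)*z/6)


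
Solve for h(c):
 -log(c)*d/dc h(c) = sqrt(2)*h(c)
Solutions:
 h(c) = C1*exp(-sqrt(2)*li(c))


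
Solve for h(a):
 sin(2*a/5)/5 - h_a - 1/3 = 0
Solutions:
 h(a) = C1 - a/3 - cos(2*a/5)/2


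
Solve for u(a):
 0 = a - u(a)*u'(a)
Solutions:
 u(a) = -sqrt(C1 + a^2)
 u(a) = sqrt(C1 + a^2)


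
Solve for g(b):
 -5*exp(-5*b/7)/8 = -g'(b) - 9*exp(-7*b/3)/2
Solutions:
 g(b) = C1 + 27*exp(-7*b/3)/14 - 7*exp(-5*b/7)/8


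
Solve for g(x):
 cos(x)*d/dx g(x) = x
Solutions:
 g(x) = C1 + Integral(x/cos(x), x)


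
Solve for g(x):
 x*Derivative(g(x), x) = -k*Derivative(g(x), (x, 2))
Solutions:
 g(x) = C1 + C2*sqrt(k)*erf(sqrt(2)*x*sqrt(1/k)/2)


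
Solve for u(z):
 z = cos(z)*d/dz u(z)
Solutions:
 u(z) = C1 + Integral(z/cos(z), z)


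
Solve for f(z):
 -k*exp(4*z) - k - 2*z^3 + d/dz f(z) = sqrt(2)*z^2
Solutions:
 f(z) = C1 + k*z + k*exp(4*z)/4 + z^4/2 + sqrt(2)*z^3/3


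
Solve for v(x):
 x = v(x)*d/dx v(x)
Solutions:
 v(x) = -sqrt(C1 + x^2)
 v(x) = sqrt(C1 + x^2)


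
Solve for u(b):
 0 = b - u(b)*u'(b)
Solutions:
 u(b) = -sqrt(C1 + b^2)
 u(b) = sqrt(C1 + b^2)


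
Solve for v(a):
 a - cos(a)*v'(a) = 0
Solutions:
 v(a) = C1 + Integral(a/cos(a), a)


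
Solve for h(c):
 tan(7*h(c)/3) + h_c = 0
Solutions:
 h(c) = -3*asin(C1*exp(-7*c/3))/7 + 3*pi/7
 h(c) = 3*asin(C1*exp(-7*c/3))/7


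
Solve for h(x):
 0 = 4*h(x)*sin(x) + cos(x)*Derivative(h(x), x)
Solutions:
 h(x) = C1*cos(x)^4


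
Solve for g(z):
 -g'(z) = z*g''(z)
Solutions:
 g(z) = C1 + C2*log(z)


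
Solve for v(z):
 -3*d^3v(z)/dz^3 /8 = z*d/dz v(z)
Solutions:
 v(z) = C1 + Integral(C2*airyai(-2*3^(2/3)*z/3) + C3*airybi(-2*3^(2/3)*z/3), z)


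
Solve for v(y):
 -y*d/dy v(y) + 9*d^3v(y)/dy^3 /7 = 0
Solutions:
 v(y) = C1 + Integral(C2*airyai(21^(1/3)*y/3) + C3*airybi(21^(1/3)*y/3), y)


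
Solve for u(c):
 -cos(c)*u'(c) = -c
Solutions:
 u(c) = C1 + Integral(c/cos(c), c)


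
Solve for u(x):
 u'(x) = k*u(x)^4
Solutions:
 u(x) = (-1/(C1 + 3*k*x))^(1/3)
 u(x) = (-1/(C1 + k*x))^(1/3)*(-3^(2/3) - 3*3^(1/6)*I)/6
 u(x) = (-1/(C1 + k*x))^(1/3)*(-3^(2/3) + 3*3^(1/6)*I)/6


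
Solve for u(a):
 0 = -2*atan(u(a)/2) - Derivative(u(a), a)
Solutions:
 Integral(1/atan(_y/2), (_y, u(a))) = C1 - 2*a


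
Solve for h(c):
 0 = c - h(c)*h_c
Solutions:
 h(c) = -sqrt(C1 + c^2)
 h(c) = sqrt(C1 + c^2)


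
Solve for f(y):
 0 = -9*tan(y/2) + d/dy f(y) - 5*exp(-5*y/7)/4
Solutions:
 f(y) = C1 + 9*log(tan(y/2)^2 + 1) - 7*exp(-5*y/7)/4


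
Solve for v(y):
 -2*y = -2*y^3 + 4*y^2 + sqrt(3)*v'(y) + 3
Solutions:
 v(y) = C1 + sqrt(3)*y^4/6 - 4*sqrt(3)*y^3/9 - sqrt(3)*y^2/3 - sqrt(3)*y


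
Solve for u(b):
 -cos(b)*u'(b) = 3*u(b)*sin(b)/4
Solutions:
 u(b) = C1*cos(b)^(3/4)


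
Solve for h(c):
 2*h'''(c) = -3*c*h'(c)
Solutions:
 h(c) = C1 + Integral(C2*airyai(-2^(2/3)*3^(1/3)*c/2) + C3*airybi(-2^(2/3)*3^(1/3)*c/2), c)


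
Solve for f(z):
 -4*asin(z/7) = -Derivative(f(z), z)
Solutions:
 f(z) = C1 + 4*z*asin(z/7) + 4*sqrt(49 - z^2)


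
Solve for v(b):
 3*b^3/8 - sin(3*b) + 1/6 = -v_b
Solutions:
 v(b) = C1 - 3*b^4/32 - b/6 - cos(3*b)/3


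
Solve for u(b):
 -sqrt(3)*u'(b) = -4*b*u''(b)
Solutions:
 u(b) = C1 + C2*b^(sqrt(3)/4 + 1)


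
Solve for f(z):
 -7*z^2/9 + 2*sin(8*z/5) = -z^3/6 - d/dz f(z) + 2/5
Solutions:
 f(z) = C1 - z^4/24 + 7*z^3/27 + 2*z/5 + 5*cos(8*z/5)/4


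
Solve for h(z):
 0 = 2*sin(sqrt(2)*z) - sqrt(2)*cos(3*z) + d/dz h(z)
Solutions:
 h(z) = C1 + sqrt(2)*sin(3*z)/3 + sqrt(2)*cos(sqrt(2)*z)


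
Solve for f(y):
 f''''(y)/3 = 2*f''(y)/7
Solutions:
 f(y) = C1 + C2*y + C3*exp(-sqrt(42)*y/7) + C4*exp(sqrt(42)*y/7)


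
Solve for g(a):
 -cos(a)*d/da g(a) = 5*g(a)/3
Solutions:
 g(a) = C1*(sin(a) - 1)^(5/6)/(sin(a) + 1)^(5/6)


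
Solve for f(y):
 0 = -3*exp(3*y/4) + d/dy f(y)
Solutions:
 f(y) = C1 + 4*exp(3*y/4)


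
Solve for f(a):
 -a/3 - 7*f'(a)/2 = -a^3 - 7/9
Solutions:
 f(a) = C1 + a^4/14 - a^2/21 + 2*a/9


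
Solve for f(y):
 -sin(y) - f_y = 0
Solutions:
 f(y) = C1 + cos(y)


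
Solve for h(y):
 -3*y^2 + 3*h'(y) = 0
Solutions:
 h(y) = C1 + y^3/3


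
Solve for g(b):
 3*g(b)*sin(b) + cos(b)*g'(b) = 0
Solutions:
 g(b) = C1*cos(b)^3


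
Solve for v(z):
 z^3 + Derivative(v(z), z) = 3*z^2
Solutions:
 v(z) = C1 - z^4/4 + z^3


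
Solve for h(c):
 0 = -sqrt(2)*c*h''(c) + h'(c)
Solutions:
 h(c) = C1 + C2*c^(sqrt(2)/2 + 1)


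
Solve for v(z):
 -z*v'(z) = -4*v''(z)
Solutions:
 v(z) = C1 + C2*erfi(sqrt(2)*z/4)


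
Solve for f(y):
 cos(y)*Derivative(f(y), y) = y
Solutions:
 f(y) = C1 + Integral(y/cos(y), y)


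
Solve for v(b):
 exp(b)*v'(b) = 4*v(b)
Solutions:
 v(b) = C1*exp(-4*exp(-b))


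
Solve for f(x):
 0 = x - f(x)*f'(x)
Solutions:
 f(x) = -sqrt(C1 + x^2)
 f(x) = sqrt(C1 + x^2)


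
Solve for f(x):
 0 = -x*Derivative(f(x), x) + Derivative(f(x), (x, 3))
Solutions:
 f(x) = C1 + Integral(C2*airyai(x) + C3*airybi(x), x)


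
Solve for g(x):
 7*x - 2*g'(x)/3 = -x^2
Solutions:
 g(x) = C1 + x^3/2 + 21*x^2/4


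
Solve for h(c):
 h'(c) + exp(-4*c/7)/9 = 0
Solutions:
 h(c) = C1 + 7*exp(-4*c/7)/36


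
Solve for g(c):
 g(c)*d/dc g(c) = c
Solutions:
 g(c) = -sqrt(C1 + c^2)
 g(c) = sqrt(C1 + c^2)


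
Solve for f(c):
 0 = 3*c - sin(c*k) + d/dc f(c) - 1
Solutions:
 f(c) = C1 - 3*c^2/2 + c - cos(c*k)/k


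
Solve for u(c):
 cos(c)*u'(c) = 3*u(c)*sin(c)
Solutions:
 u(c) = C1/cos(c)^3


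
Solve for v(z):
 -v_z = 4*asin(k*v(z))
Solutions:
 Integral(1/asin(_y*k), (_y, v(z))) = C1 - 4*z


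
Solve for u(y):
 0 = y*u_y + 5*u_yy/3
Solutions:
 u(y) = C1 + C2*erf(sqrt(30)*y/10)


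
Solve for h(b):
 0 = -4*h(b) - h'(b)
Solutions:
 h(b) = C1*exp(-4*b)


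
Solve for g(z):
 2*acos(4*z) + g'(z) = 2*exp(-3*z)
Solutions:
 g(z) = C1 - 2*z*acos(4*z) + sqrt(1 - 16*z^2)/2 - 2*exp(-3*z)/3


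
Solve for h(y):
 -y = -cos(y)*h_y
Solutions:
 h(y) = C1 + Integral(y/cos(y), y)


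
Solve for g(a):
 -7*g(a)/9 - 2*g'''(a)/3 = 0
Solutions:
 g(a) = C3*exp(-6^(2/3)*7^(1/3)*a/6) + (C1*sin(2^(2/3)*3^(1/6)*7^(1/3)*a/4) + C2*cos(2^(2/3)*3^(1/6)*7^(1/3)*a/4))*exp(6^(2/3)*7^(1/3)*a/12)


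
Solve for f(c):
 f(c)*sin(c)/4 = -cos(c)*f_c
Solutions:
 f(c) = C1*cos(c)^(1/4)


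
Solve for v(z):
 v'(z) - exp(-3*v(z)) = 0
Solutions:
 v(z) = log(C1 + 3*z)/3
 v(z) = log((-3^(1/3) - 3^(5/6)*I)*(C1 + z)^(1/3)/2)
 v(z) = log((-3^(1/3) + 3^(5/6)*I)*(C1 + z)^(1/3)/2)


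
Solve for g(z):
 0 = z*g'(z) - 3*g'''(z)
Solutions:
 g(z) = C1 + Integral(C2*airyai(3^(2/3)*z/3) + C3*airybi(3^(2/3)*z/3), z)


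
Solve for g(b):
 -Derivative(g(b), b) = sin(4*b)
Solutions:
 g(b) = C1 + cos(4*b)/4


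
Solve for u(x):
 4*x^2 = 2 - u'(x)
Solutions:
 u(x) = C1 - 4*x^3/3 + 2*x


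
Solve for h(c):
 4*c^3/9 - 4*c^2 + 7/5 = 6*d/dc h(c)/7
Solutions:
 h(c) = C1 + 7*c^4/54 - 14*c^3/9 + 49*c/30


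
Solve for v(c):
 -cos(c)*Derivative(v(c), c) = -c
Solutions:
 v(c) = C1 + Integral(c/cos(c), c)


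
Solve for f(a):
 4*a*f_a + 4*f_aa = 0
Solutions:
 f(a) = C1 + C2*erf(sqrt(2)*a/2)


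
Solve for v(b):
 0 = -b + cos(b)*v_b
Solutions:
 v(b) = C1 + Integral(b/cos(b), b)


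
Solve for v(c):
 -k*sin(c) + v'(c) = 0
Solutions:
 v(c) = C1 - k*cos(c)


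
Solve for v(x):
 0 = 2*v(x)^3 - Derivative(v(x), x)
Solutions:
 v(x) = -sqrt(2)*sqrt(-1/(C1 + 2*x))/2
 v(x) = sqrt(2)*sqrt(-1/(C1 + 2*x))/2


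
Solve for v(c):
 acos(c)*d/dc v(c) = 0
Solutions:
 v(c) = C1


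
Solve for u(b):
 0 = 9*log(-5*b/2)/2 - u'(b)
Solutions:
 u(b) = C1 + 9*b*log(-b)/2 + 9*b*(-1 - log(2) + log(5))/2


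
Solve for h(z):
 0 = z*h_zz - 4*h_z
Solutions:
 h(z) = C1 + C2*z^5


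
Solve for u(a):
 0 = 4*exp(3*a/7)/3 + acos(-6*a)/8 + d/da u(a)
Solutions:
 u(a) = C1 - a*acos(-6*a)/8 - sqrt(1 - 36*a^2)/48 - 28*exp(3*a/7)/9
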